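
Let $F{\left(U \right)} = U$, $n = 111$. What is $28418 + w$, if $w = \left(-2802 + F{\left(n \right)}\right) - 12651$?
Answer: $13076$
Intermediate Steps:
$w = -15342$ ($w = \left(-2802 + 111\right) - 12651 = -2691 - 12651 = -15342$)
$28418 + w = 28418 - 15342 = 13076$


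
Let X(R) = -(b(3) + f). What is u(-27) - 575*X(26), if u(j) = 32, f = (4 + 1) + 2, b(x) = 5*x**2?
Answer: 29932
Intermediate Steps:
f = 7 (f = 5 + 2 = 7)
X(R) = -52 (X(R) = -(5*3**2 + 7) = -(5*9 + 7) = -(45 + 7) = -1*52 = -52)
u(-27) - 575*X(26) = 32 - 575*(-52) = 32 + 29900 = 29932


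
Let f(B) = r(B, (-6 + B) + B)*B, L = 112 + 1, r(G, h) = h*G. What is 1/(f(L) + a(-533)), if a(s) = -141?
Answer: 1/2809039 ≈ 3.5599e-7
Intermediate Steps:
r(G, h) = G*h
L = 113
f(B) = B**2*(-6 + 2*B) (f(B) = (B*((-6 + B) + B))*B = (B*(-6 + 2*B))*B = B**2*(-6 + 2*B))
1/(f(L) + a(-533)) = 1/(2*113**2*(-3 + 113) - 141) = 1/(2*12769*110 - 141) = 1/(2809180 - 141) = 1/2809039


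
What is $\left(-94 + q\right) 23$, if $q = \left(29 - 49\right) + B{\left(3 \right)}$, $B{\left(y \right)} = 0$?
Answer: $-2622$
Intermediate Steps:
$q = -20$ ($q = \left(29 - 49\right) + 0 = -20 + 0 = -20$)
$\left(-94 + q\right) 23 = \left(-94 - 20\right) 23 = \left(-114\right) 23 = -2622$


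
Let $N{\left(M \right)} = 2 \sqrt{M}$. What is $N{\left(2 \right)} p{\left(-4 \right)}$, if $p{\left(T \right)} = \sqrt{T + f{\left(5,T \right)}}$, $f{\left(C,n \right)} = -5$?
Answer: $6 i \sqrt{2} \approx 8.4853 i$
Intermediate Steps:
$p{\left(T \right)} = \sqrt{-5 + T}$ ($p{\left(T \right)} = \sqrt{T - 5} = \sqrt{-5 + T}$)
$N{\left(2 \right)} p{\left(-4 \right)} = 2 \sqrt{2} \sqrt{-5 - 4} = 2 \sqrt{2} \sqrt{-9} = 2 \sqrt{2} \cdot 3 i = 6 i \sqrt{2}$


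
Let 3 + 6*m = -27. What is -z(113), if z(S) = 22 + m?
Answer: -17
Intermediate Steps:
m = -5 (m = -1/2 + (1/6)*(-27) = -1/2 - 9/2 = -5)
z(S) = 17 (z(S) = 22 - 5 = 17)
-z(113) = -1*17 = -17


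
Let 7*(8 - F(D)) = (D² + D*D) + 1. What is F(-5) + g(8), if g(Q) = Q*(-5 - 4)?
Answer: -499/7 ≈ -71.286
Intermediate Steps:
g(Q) = -9*Q (g(Q) = Q*(-9) = -9*Q)
F(D) = 55/7 - 2*D²/7 (F(D) = 8 - ((D² + D*D) + 1)/7 = 8 - ((D² + D²) + 1)/7 = 8 - (2*D² + 1)/7 = 8 - (1 + 2*D²)/7 = 8 + (-⅐ - 2*D²/7) = 55/7 - 2*D²/7)
F(-5) + g(8) = (55/7 - 2/7*(-5)²) - 9*8 = (55/7 - 2/7*25) - 72 = (55/7 - 50/7) - 72 = 5/7 - 72 = -499/7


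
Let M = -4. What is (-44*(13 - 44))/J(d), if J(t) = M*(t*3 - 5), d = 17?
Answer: -341/46 ≈ -7.4130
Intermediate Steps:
J(t) = 20 - 12*t (J(t) = -4*(t*3 - 5) = -4*(3*t - 5) = -4*(-5 + 3*t) = 20 - 12*t)
(-44*(13 - 44))/J(d) = (-44*(13 - 44))/(20 - 12*17) = (-44*(-31))/(20 - 204) = 1364/(-184) = 1364*(-1/184) = -341/46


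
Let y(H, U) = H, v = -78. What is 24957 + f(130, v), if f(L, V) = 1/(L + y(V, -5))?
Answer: 1297765/52 ≈ 24957.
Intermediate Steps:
f(L, V) = 1/(L + V)
24957 + f(130, v) = 24957 + 1/(130 - 78) = 24957 + 1/52 = 1297765/52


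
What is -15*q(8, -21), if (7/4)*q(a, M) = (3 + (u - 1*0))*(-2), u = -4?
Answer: -120/7 ≈ -17.143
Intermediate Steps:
q(a, M) = 8/7 (q(a, M) = 4*((3 + (-4 - 1*0))*(-2))/7 = 4*((3 + (-4 + 0))*(-2))/7 = 4*((3 - 4)*(-2))/7 = 4*(-1*(-2))/7 = (4/7)*2 = 8/7)
-15*q(8, -21) = -15*8/7 = -120/7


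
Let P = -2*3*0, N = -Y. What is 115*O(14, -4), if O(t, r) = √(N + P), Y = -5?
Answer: 115*√5 ≈ 257.15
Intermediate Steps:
N = 5 (N = -1*(-5) = 5)
P = 0 (P = -6*0 = 0)
O(t, r) = √5 (O(t, r) = √(5 + 0) = √5)
115*O(14, -4) = 115*√5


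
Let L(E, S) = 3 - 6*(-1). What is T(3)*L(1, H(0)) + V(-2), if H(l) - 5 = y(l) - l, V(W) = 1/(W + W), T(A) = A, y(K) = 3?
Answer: 107/4 ≈ 26.750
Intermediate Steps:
V(W) = 1/(2*W)
H(l) = 8 - l (H(l) = 5 + (3 - l) = 8 - l)
L(E, S) = 9 (L(E, S) = 3 - 1*(-6) = 3 + 6 = 9)
T(3)*L(1, H(0)) + V(-2) = 3*9 + (1/2)/(-2) = 27 + (1/2)*(-1/2) = 27 - 1/4 = 107/4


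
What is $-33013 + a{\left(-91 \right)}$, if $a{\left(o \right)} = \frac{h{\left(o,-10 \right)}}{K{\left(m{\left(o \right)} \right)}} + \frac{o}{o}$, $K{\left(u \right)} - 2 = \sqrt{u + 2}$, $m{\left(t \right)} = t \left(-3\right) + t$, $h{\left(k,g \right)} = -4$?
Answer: $- \frac{1485538}{45} - \frac{2 \sqrt{46}}{45} \approx -33012.0$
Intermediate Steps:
$m{\left(t \right)} = - 2 t$ ($m{\left(t \right)} = - 3 t + t = - 2 t$)
$K{\left(u \right)} = 2 + \sqrt{2 + u}$ ($K{\left(u \right)} = 2 + \sqrt{u + 2} = 2 + \sqrt{2 + u}$)
$a{\left(o \right)} = 1 - \frac{4}{2 + \sqrt{2 - 2 o}}$ ($a{\left(o \right)} = - \frac{4}{2 + \sqrt{2 - 2 o}} + \frac{o}{o} = - \frac{4}{2 + \sqrt{2 - 2 o}} + 1 = 1 - \frac{4}{2 + \sqrt{2 - 2 o}}$)
$-33013 + a{\left(-91 \right)} = -33013 + \left(1 - \frac{4}{2 + \sqrt{2 - -182}}\right) = -33013 + \left(1 - \frac{4}{2 + \sqrt{2 + 182}}\right) = -33013 + \left(1 - \frac{4}{2 + \sqrt{184}}\right) = -33013 + \left(1 - \frac{4}{2 + 2 \sqrt{46}}\right) = -33012 - \frac{4}{2 + 2 \sqrt{46}}$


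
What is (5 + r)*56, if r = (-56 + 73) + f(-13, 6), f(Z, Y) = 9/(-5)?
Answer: 5656/5 ≈ 1131.2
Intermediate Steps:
f(Z, Y) = -9/5 (f(Z, Y) = 9*(-⅕) = -9/5)
r = 76/5 (r = (-56 + 73) - 9/5 = 17 - 9/5 = 76/5 ≈ 15.200)
(5 + r)*56 = (5 + 76/5)*56 = (101/5)*56 = 5656/5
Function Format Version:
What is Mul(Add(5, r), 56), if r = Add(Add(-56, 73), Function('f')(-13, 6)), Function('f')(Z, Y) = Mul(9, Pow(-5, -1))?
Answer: Rational(5656, 5) ≈ 1131.2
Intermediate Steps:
Function('f')(Z, Y) = Rational(-9, 5) (Function('f')(Z, Y) = Mul(9, Rational(-1, 5)) = Rational(-9, 5))
r = Rational(76, 5) (r = Add(Add(-56, 73), Rational(-9, 5)) = Add(17, Rational(-9, 5)) = Rational(76, 5) ≈ 15.200)
Mul(Add(5, r), 56) = Mul(Add(5, Rational(76, 5)), 56) = Mul(Rational(101, 5), 56) = Rational(5656, 5)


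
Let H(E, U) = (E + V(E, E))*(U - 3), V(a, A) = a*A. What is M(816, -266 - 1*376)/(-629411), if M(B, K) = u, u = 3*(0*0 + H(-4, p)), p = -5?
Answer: 288/629411 ≈ 0.00045757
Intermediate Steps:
V(a, A) = A*a
H(E, U) = (-3 + U)*(E + E²) (H(E, U) = (E + E*E)*(U - 3) = (E + E²)*(-3 + U) = (-3 + U)*(E + E²))
u = -288 (u = 3*(0*0 - 4*(-3 - 5 - 3*(-4) - 4*(-5))) = 3*(0 - 4*(-3 - 5 + 12 + 20)) = 3*(0 - 4*24) = 3*(0 - 96) = 3*(-96) = -288)
M(B, K) = -288
M(816, -266 - 1*376)/(-629411) = -288/(-629411) = -288*(-1/629411) = 288/629411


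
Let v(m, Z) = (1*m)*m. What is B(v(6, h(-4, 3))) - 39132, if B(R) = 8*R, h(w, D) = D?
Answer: -38844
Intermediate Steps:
v(m, Z) = m² (v(m, Z) = m*m = m²)
B(v(6, h(-4, 3))) - 39132 = 8*6² - 39132 = 8*36 - 39132 = 288 - 39132 = -38844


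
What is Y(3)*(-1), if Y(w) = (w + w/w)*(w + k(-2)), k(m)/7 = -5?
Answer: 128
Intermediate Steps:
k(m) = -35 (k(m) = 7*(-5) = -35)
Y(w) = (1 + w)*(-35 + w) (Y(w) = (w + w/w)*(w - 35) = (w + 1)*(-35 + w) = (1 + w)*(-35 + w))
Y(3)*(-1) = (-35 + 3² - 34*3)*(-1) = (-35 + 9 - 102)*(-1) = -128*(-1) = 128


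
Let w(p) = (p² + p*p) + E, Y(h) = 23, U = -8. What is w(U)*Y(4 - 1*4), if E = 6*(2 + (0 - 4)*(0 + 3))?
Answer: 1564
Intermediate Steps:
E = -60 (E = 6*(2 - 4*3) = 6*(2 - 12) = 6*(-10) = -60)
w(p) = -60 + 2*p² (w(p) = (p² + p*p) - 60 = (p² + p²) - 60 = 2*p² - 60 = -60 + 2*p²)
w(U)*Y(4 - 1*4) = (-60 + 2*(-8)²)*23 = (-60 + 2*64)*23 = (-60 + 128)*23 = 68*23 = 1564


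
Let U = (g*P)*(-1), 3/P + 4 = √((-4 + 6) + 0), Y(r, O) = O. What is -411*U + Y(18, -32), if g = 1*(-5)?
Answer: 12106/7 + 6165*√2/14 ≈ 2352.2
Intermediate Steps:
g = -5
P = 3/(-4 + √2) (P = 3/(-4 + √((-4 + 6) + 0)) = 3/(-4 + √(2 + 0)) = 3/(-4 + √2) ≈ -1.1602)
U = -30/7 - 15*√2/14 (U = -5*(-6/7 - 3*√2/14)*(-1) = (30/7 + 15*√2/14)*(-1) = -30/7 - 15*√2/14 ≈ -5.8009)
-411*U + Y(18, -32) = -411*(-30/7 - 15*√2/14) - 32 = (12330/7 + 6165*√2/14) - 32 = 12106/7 + 6165*√2/14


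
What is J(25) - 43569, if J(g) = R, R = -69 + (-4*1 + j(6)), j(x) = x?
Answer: -43636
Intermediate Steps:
R = -67 (R = -69 + (-4*1 + 6) = -69 + (-4 + 6) = -69 + 2 = -67)
J(g) = -67
J(25) - 43569 = -67 - 43569 = -43636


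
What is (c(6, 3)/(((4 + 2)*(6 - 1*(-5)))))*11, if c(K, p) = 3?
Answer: 1/2 ≈ 0.50000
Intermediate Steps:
(c(6, 3)/(((4 + 2)*(6 - 1*(-5)))))*11 = (3/(((4 + 2)*(6 - 1*(-5)))))*11 = (3/((6*(6 + 5))))*11 = (3/((6*11)))*11 = (3/66)*11 = (3*(1/66))*11 = (1/22)*11 = 1/2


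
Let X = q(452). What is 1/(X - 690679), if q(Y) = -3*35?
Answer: -1/690784 ≈ -1.4476e-6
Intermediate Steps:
q(Y) = -105
X = -105
1/(X - 690679) = 1/(-105 - 690679) = 1/(-690784) = -1/690784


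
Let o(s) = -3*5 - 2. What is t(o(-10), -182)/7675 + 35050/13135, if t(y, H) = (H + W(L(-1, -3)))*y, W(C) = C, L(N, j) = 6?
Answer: 61661734/20162225 ≈ 3.0583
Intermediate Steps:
o(s) = -17 (o(s) = -15 - 2 = -17)
t(y, H) = y*(6 + H) (t(y, H) = (H + 6)*y = (6 + H)*y = y*(6 + H))
t(o(-10), -182)/7675 + 35050/13135 = -17*(6 - 182)/7675 + 35050/13135 = -17*(-176)*(1/7675) + 35050*(1/13135) = 2992*(1/7675) + 7010/2627 = 2992/7675 + 7010/2627 = 61661734/20162225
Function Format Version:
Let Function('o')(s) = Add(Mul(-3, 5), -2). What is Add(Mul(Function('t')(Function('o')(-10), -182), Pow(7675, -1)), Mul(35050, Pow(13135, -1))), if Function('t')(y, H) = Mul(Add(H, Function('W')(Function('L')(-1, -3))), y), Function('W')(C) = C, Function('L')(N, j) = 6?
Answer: Rational(61661734, 20162225) ≈ 3.0583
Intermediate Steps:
Function('o')(s) = -17 (Function('o')(s) = Add(-15, -2) = -17)
Function('t')(y, H) = Mul(y, Add(6, H)) (Function('t')(y, H) = Mul(Add(H, 6), y) = Mul(Add(6, H), y) = Mul(y, Add(6, H)))
Add(Mul(Function('t')(Function('o')(-10), -182), Pow(7675, -1)), Mul(35050, Pow(13135, -1))) = Add(Mul(Mul(-17, Add(6, -182)), Pow(7675, -1)), Mul(35050, Pow(13135, -1))) = Add(Mul(Mul(-17, -176), Rational(1, 7675)), Mul(35050, Rational(1, 13135))) = Add(Mul(2992, Rational(1, 7675)), Rational(7010, 2627)) = Add(Rational(2992, 7675), Rational(7010, 2627)) = Rational(61661734, 20162225)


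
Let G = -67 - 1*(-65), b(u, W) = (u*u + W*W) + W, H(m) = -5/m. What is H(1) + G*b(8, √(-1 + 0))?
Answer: -131 - 2*I ≈ -131.0 - 2.0*I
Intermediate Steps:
b(u, W) = W + W² + u² (b(u, W) = (u² + W²) + W = (W² + u²) + W = W + W² + u²)
G = -2 (G = -67 + 65 = -2)
H(1) + G*b(8, √(-1 + 0)) = -5/1 - 2*(√(-1 + 0) + (√(-1 + 0))² + 8²) = -5*1 - 2*(√(-1) + (√(-1))² + 64) = -5 - 2*(I + I² + 64) = -5 - 2*(I - 1 + 64) = -5 - 2*(63 + I) = -5 + (-126 - 2*I) = -131 - 2*I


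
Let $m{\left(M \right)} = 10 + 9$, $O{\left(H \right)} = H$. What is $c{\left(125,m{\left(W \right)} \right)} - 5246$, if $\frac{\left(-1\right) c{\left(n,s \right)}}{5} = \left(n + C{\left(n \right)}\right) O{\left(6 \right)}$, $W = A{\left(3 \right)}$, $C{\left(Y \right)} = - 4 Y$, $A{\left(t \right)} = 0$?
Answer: $6004$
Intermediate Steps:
$W = 0$
$m{\left(M \right)} = 19$
$c{\left(n,s \right)} = 90 n$ ($c{\left(n,s \right)} = - 5 \left(n - 4 n\right) 6 = - 5 - 3 n 6 = - 5 \left(- 18 n\right) = 90 n$)
$c{\left(125,m{\left(W \right)} \right)} - 5246 = 90 \cdot 125 - 5246 = 11250 - 5246 = 6004$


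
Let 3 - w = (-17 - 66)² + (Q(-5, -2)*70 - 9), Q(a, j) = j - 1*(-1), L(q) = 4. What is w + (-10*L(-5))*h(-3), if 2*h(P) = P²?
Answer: -6987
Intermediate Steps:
Q(a, j) = 1 + j (Q(a, j) = j + 1 = 1 + j)
h(P) = P²/2
w = -6807 (w = 3 - ((-17 - 66)² + ((1 - 2)*70 - 9)) = 3 - ((-83)² + (-1*70 - 9)) = 3 - (6889 + (-70 - 9)) = 3 - (6889 - 79) = 3 - 1*6810 = 3 - 6810 = -6807)
w + (-10*L(-5))*h(-3) = -6807 + (-10*4)*((½)*(-3)²) = -6807 - 20*9 = -6807 - 40*9/2 = -6807 - 180 = -6987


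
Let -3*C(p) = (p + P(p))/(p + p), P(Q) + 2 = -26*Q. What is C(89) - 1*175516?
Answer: -93723317/534 ≈ -1.7551e+5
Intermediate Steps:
P(Q) = -2 - 26*Q
C(p) = -(-2 - 25*p)/(6*p) (C(p) = -(p + (-2 - 26*p))/(3*(p + p)) = -(-2 - 25*p)/(3*(2*p)) = -(-2 - 25*p)*1/(2*p)/3 = -(-2 - 25*p)/(6*p))
C(89) - 1*175516 = (⅙)*(2 + 25*89)/89 - 1*175516 = (⅙)*(1/89)*(2 + 2225) - 175516 = (⅙)*(1/89)*2227 - 175516 = 2227/534 - 175516 = -93723317/534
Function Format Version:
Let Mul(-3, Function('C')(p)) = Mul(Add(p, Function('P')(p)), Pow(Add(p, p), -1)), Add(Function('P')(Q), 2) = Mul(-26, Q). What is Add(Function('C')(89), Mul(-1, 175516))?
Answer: Rational(-93723317, 534) ≈ -1.7551e+5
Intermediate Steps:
Function('P')(Q) = Add(-2, Mul(-26, Q))
Function('C')(p) = Mul(Rational(-1, 6), Pow(p, -1), Add(-2, Mul(-25, p))) (Function('C')(p) = Mul(Rational(-1, 3), Mul(Add(p, Add(-2, Mul(-26, p))), Pow(Add(p, p), -1))) = Mul(Rational(-1, 3), Mul(Add(-2, Mul(-25, p)), Pow(Mul(2, p), -1))) = Mul(Rational(-1, 3), Mul(Add(-2, Mul(-25, p)), Mul(Rational(1, 2), Pow(p, -1)))) = Mul(Rational(-1, 3), Mul(Rational(1, 2), Pow(p, -1), Add(-2, Mul(-25, p)))) = Mul(Rational(-1, 6), Pow(p, -1), Add(-2, Mul(-25, p))))
Add(Function('C')(89), Mul(-1, 175516)) = Add(Mul(Rational(1, 6), Pow(89, -1), Add(2, Mul(25, 89))), Mul(-1, 175516)) = Add(Mul(Rational(1, 6), Rational(1, 89), Add(2, 2225)), -175516) = Add(Mul(Rational(1, 6), Rational(1, 89), 2227), -175516) = Add(Rational(2227, 534), -175516) = Rational(-93723317, 534)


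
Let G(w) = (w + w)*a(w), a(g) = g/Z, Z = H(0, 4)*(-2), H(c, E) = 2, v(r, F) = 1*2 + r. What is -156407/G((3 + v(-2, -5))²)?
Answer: 312814/81 ≈ 3861.9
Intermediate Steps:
v(r, F) = 2 + r
Z = -4 (Z = 2*(-2) = -4)
a(g) = -g/4 (a(g) = g/(-4) = g*(-¼) = -g/4)
G(w) = -w²/2 (G(w) = (w + w)*(-w/4) = (2*w)*(-w/4) = -w²/2)
-156407/G((3 + v(-2, -5))²) = -156407*(-2/(3 + (2 - 2))⁴) = -156407*(-2/(3 + 0)⁴) = -156407/((-(3²)²/2)) = -156407/((-½*9²)) = -156407/((-½*81)) = -156407/(-81/2) = -156407*(-2/81) = 312814/81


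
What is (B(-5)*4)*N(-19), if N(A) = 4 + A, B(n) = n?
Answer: 300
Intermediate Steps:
(B(-5)*4)*N(-19) = (-5*4)*(4 - 19) = -20*(-15) = 300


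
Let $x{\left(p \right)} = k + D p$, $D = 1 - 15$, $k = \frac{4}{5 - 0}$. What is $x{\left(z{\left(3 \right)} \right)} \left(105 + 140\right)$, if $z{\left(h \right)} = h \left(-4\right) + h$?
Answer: $31066$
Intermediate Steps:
$k = \frac{4}{5}$ ($k = \frac{4}{5 + 0} = \frac{4}{5} \approx 0.8$)
$D = -14$ ($D = 1 - 15 = -14$)
$z{\left(h \right)} = - 3 h$ ($z{\left(h \right)} = - 4 h + h = - 3 h$)
$x{\left(p \right)} = \frac{4}{5} - 14 p$
$x{\left(z{\left(3 \right)} \right)} \left(105 + 140\right) = \left(\frac{4}{5} - 14 \left(\left(-3\right) 3\right)\right) \left(105 + 140\right) = \left(\frac{4}{5} - -126\right) 245 = \left(\frac{4}{5} + 126\right) 245 = \frac{634}{5} \cdot 245 = 31066$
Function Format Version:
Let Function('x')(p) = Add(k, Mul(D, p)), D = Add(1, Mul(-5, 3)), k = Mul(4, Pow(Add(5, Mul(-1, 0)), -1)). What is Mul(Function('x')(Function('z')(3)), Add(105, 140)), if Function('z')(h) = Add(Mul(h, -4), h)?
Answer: 31066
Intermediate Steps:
k = Rational(4, 5) (k = Mul(4, Pow(Add(5, 0), -1)) = Mul(4, Pow(5, -1)) = Mul(4, Rational(1, 5)) = Rational(4, 5) ≈ 0.80000)
D = -14 (D = Add(1, -15) = -14)
Function('z')(h) = Mul(-3, h) (Function('z')(h) = Add(Mul(-4, h), h) = Mul(-3, h))
Function('x')(p) = Add(Rational(4, 5), Mul(-14, p))
Mul(Function('x')(Function('z')(3)), Add(105, 140)) = Mul(Add(Rational(4, 5), Mul(-14, Mul(-3, 3))), Add(105, 140)) = Mul(Add(Rational(4, 5), Mul(-14, -9)), 245) = Mul(Add(Rational(4, 5), 126), 245) = Mul(Rational(634, 5), 245) = 31066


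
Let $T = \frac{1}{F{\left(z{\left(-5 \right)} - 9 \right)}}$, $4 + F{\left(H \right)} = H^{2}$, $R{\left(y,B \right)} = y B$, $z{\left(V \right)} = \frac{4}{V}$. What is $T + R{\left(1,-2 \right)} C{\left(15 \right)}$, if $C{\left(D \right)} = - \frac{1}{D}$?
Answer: $\frac{553}{3835} \approx 0.1442$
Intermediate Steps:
$R{\left(y,B \right)} = B y$
$F{\left(H \right)} = -4 + H^{2}$
$T = \frac{25}{2301}$ ($T = \frac{1}{-4 + \left(\frac{4}{-5} - 9\right)^{2}} = \frac{1}{-4 + \left(4 \left(- \frac{1}{5}\right) - 9\right)^{2}} = \frac{1}{-4 + \left(- \frac{4}{5} - 9\right)^{2}} = \frac{1}{-4 + \left(- \frac{49}{5}\right)^{2}} = \frac{1}{-4 + \frac{2401}{25}} = \frac{1}{\frac{2301}{25}} = \frac{25}{2301} \approx 0.010865$)
$T + R{\left(1,-2 \right)} C{\left(15 \right)} = \frac{25}{2301} + \left(-2\right) 1 \left(- \frac{1}{15}\right) = \frac{25}{2301} - 2 \left(\left(-1\right) \frac{1}{15}\right) = \frac{25}{2301} - - \frac{2}{15} = \frac{25}{2301} + \frac{2}{15} = \frac{553}{3835}$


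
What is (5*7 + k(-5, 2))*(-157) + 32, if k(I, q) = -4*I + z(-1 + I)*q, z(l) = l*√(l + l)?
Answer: -8603 + 3768*I*√3 ≈ -8603.0 + 6526.4*I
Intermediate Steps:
z(l) = √2*l^(3/2) (z(l) = l*√(2*l) = l*(√2*√l) = √2*l^(3/2))
k(I, q) = -4*I + q*√2*(-1 + I)^(3/2) (k(I, q) = -4*I + (√2*(-1 + I)^(3/2))*q = -4*I + q*√2*(-1 + I)^(3/2))
(5*7 + k(-5, 2))*(-157) + 32 = (5*7 + (-4*(-5) + 2*√2*(-1 - 5)^(3/2)))*(-157) + 32 = (35 + (20 + 2*√2*(-6)^(3/2)))*(-157) + 32 = (35 + (20 + 2*√2*(-6*I*√6)))*(-157) + 32 = (35 + (20 - 24*I*√3))*(-157) + 32 = (55 - 24*I*√3)*(-157) + 32 = (-8635 + 3768*I*√3) + 32 = -8603 + 3768*I*√3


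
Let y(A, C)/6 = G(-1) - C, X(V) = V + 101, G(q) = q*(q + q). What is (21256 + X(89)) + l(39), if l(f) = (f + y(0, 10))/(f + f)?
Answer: 557593/26 ≈ 21446.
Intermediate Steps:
G(q) = 2*q² (G(q) = q*(2*q) = 2*q²)
X(V) = 101 + V
y(A, C) = 12 - 6*C (y(A, C) = 6*(2*(-1)² - C) = 6*(2*1 - C) = 6*(2 - C) = 12 - 6*C)
l(f) = (-48 + f)/(2*f) (l(f) = (f + (12 - 6*10))/(f + f) = (f + (12 - 60))/((2*f)) = (f - 48)*(1/(2*f)) = (-48 + f)*(1/(2*f)) = (-48 + f)/(2*f))
(21256 + X(89)) + l(39) = (21256 + (101 + 89)) + (½)*(-48 + 39)/39 = (21256 + 190) + (½)*(1/39)*(-9) = 21446 - 3/26 = 557593/26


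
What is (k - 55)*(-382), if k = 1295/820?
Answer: 1673351/82 ≈ 20407.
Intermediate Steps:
k = 259/164 (k = 1295*(1/820) = 259/164 ≈ 1.5793)
(k - 55)*(-382) = (259/164 - 55)*(-382) = -8761/164*(-382) = 1673351/82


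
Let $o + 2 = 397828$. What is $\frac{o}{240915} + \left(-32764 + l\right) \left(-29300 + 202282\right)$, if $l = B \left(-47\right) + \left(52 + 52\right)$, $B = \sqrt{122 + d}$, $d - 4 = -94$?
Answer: $- \frac{1361071485191974}{240915} - 32520616 \sqrt{2} \approx -5.6956 \cdot 10^{9}$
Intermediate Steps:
$d = -90$ ($d = 4 - 94 = -90$)
$o = 397826$ ($o = -2 + 397828 = 397826$)
$B = 4 \sqrt{2}$ ($B = \sqrt{122 - 90} = \sqrt{32} = 4 \sqrt{2} \approx 5.6569$)
$l = 104 - 188 \sqrt{2}$ ($l = 4 \sqrt{2} \left(-47\right) + \left(52 + 52\right) = - 188 \sqrt{2} + 104 = 104 - 188 \sqrt{2} \approx -161.87$)
$\frac{o}{240915} + \left(-32764 + l\right) \left(-29300 + 202282\right) = \frac{397826}{240915} + \left(-32764 + \left(104 - 188 \sqrt{2}\right)\right) \left(-29300 + 202282\right) = 397826 \cdot \frac{1}{240915} + \left(-32660 - 188 \sqrt{2}\right) 172982 = \frac{397826}{240915} - \left(5649592120 + 32520616 \sqrt{2}\right) = - \frac{1361071485191974}{240915} - 32520616 \sqrt{2}$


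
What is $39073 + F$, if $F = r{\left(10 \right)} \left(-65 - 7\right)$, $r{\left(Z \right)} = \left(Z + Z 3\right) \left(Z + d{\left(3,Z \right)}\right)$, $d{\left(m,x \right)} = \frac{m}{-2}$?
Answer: $14593$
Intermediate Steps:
$d{\left(m,x \right)} = - \frac{m}{2}$ ($d{\left(m,x \right)} = m \left(- \frac{1}{2}\right) = - \frac{m}{2}$)
$r{\left(Z \right)} = 4 Z \left(- \frac{3}{2} + Z\right)$ ($r{\left(Z \right)} = \left(Z + Z 3\right) \left(Z - \frac{3}{2}\right) = \left(Z + 3 Z\right) \left(Z - \frac{3}{2}\right) = 4 Z \left(- \frac{3}{2} + Z\right)$)
$F = -24480$ ($F = 2 \cdot 10 \left(-3 + 2 \cdot 10\right) \left(-65 - 7\right) = 2 \cdot 10 \left(-3 + 20\right) \left(-72\right) = 2 \cdot 10 \cdot 17 \left(-72\right) = 340 \left(-72\right) = -24480$)
$39073 + F = 39073 - 24480 = 14593$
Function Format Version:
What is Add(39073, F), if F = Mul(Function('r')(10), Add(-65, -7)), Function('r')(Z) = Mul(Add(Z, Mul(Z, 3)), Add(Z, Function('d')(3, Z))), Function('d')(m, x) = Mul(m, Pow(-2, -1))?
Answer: 14593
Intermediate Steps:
Function('d')(m, x) = Mul(Rational(-1, 2), m) (Function('d')(m, x) = Mul(m, Rational(-1, 2)) = Mul(Rational(-1, 2), m))
Function('r')(Z) = Mul(4, Z, Add(Rational(-3, 2), Z)) (Function('r')(Z) = Mul(Add(Z, Mul(Z, 3)), Add(Z, Mul(Rational(-1, 2), 3))) = Mul(Add(Z, Mul(3, Z)), Add(Z, Rational(-3, 2))) = Mul(Mul(4, Z), Add(Rational(-3, 2), Z)) = Mul(4, Z, Add(Rational(-3, 2), Z)))
F = -24480 (F = Mul(Mul(2, 10, Add(-3, Mul(2, 10))), Add(-65, -7)) = Mul(Mul(2, 10, Add(-3, 20)), -72) = Mul(Mul(2, 10, 17), -72) = Mul(340, -72) = -24480)
Add(39073, F) = Add(39073, -24480) = 14593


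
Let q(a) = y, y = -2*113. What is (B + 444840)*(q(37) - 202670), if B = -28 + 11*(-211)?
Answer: -89779653936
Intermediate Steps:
y = -226
q(a) = -226
B = -2349 (B = -28 - 2321 = -2349)
(B + 444840)*(q(37) - 202670) = (-2349 + 444840)*(-226 - 202670) = 442491*(-202896) = -89779653936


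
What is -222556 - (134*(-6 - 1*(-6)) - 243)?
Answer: -222313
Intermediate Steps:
-222556 - (134*(-6 - 1*(-6)) - 243) = -222556 - (134*(-6 + 6) - 243) = -222556 - (134*0 - 243) = -222556 - (0 - 243) = -222556 - 1*(-243) = -222556 + 243 = -222313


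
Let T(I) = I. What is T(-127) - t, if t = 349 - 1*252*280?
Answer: 70084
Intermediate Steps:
t = -70211 (t = 349 - 252*280 = 349 - 70560 = -70211)
T(-127) - t = -127 - 1*(-70211) = -127 + 70211 = 70084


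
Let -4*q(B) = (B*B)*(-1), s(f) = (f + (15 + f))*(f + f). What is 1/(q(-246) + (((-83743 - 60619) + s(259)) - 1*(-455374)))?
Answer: 1/602235 ≈ 1.6605e-6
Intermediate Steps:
s(f) = 2*f*(15 + 2*f) (s(f) = (15 + 2*f)*(2*f) = 2*f*(15 + 2*f))
q(B) = B²/4 (q(B) = -B*B*(-1)/4 = -B²*(-1)/4 = -(-1)*B²/4 = B²/4)
1/(q(-246) + (((-83743 - 60619) + s(259)) - 1*(-455374))) = 1/((¼)*(-246)² + (((-83743 - 60619) + 2*259*(15 + 2*259)) - 1*(-455374))) = 1/((¼)*60516 + ((-144362 + 2*259*(15 + 518)) + 455374)) = 1/(15129 + ((-144362 + 2*259*533) + 455374)) = 1/(15129 + ((-144362 + 276094) + 455374)) = 1/(15129 + (131732 + 455374)) = 1/(15129 + 587106) = 1/602235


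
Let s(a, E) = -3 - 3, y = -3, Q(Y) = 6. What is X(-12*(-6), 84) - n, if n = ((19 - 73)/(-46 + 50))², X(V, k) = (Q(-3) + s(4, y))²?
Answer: -729/4 ≈ -182.25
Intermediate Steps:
s(a, E) = -6
X(V, k) = 0 (X(V, k) = (6 - 6)² = 0² = 0)
n = 729/4 (n = (-54/4)² = (-54*¼)² = (-27/2)² = 729/4 ≈ 182.25)
X(-12*(-6), 84) - n = 0 - 1*729/4 = 0 - 729/4 = -729/4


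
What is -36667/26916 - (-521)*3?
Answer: 42033041/26916 ≈ 1561.6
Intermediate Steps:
-36667/26916 - (-521)*3 = -36667*1/26916 - 1*(-1563) = -36667/26916 + 1563 = 42033041/26916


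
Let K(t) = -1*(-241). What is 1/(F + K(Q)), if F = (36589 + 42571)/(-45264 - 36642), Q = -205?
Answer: 40953/9830093 ≈ 0.0041661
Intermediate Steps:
K(t) = 241
F = -39580/40953 (F = 79160/(-81906) = 79160*(-1/81906) = -39580/40953 ≈ -0.96647)
1/(F + K(Q)) = 1/(-39580/40953 + 241) = 1/(9830093/40953) = 40953/9830093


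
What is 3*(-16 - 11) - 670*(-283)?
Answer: 189529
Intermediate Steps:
3*(-16 - 11) - 670*(-283) = 3*(-27) + 189610 = -81 + 189610 = 189529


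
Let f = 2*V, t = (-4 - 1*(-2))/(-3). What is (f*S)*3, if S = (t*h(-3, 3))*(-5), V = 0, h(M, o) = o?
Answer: 0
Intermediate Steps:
t = ⅔ (t = (-4 + 2)*(-⅓) = -2*(-⅓) = ⅔ ≈ 0.66667)
f = 0 (f = 2*0 = 0)
S = -10 (S = ((⅔)*3)*(-5) = 2*(-5) = -10)
(f*S)*3 = (0*(-10))*3 = 0*3 = 0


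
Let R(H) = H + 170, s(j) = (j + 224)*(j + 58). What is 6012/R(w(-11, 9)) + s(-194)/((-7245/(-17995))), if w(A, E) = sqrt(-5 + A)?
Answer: -35259941230/3491607 - 6012*I/7229 ≈ -10098.0 - 0.83165*I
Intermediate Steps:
s(j) = (58 + j)*(224 + j) (s(j) = (224 + j)*(58 + j) = (58 + j)*(224 + j))
R(H) = 170 + H
6012/R(w(-11, 9)) + s(-194)/((-7245/(-17995))) = 6012/(170 + sqrt(-5 - 11)) + (12992 + (-194)**2 + 282*(-194))/((-7245/(-17995))) = 6012/(170 + sqrt(-16)) + (12992 + 37636 - 54708)/((-7245*(-1/17995))) = 6012/(170 + 4*I) - 4080/1449/3599 = 6012*((170 - 4*I)/28916) - 4080*3599/1449 = 1503*(170 - 4*I)/7229 - 4894640/483 = -4894640/483 + 1503*(170 - 4*I)/7229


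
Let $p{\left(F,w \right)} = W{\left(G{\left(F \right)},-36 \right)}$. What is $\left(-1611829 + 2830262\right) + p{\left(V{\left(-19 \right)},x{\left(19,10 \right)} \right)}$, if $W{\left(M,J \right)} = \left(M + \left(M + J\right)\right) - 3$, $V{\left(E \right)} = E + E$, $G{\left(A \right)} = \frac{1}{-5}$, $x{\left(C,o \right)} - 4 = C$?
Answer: $\frac{6091968}{5} \approx 1.2184 \cdot 10^{6}$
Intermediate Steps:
$x{\left(C,o \right)} = 4 + C$
$G{\left(A \right)} = - \frac{1}{5}$
$V{\left(E \right)} = 2 E$
$W{\left(M,J \right)} = -3 + J + 2 M$ ($W{\left(M,J \right)} = \left(M + \left(J + M\right)\right) - 3 = \left(J + 2 M\right) - 3 = -3 + J + 2 M$)
$p{\left(F,w \right)} = - \frac{197}{5}$ ($p{\left(F,w \right)} = -3 - 36 + 2 \left(- \frac{1}{5}\right) = -3 - 36 - \frac{2}{5} = - \frac{197}{5}$)
$\left(-1611829 + 2830262\right) + p{\left(V{\left(-19 \right)},x{\left(19,10 \right)} \right)} = \left(-1611829 + 2830262\right) - \frac{197}{5} = 1218433 - \frac{197}{5} = \frac{6091968}{5}$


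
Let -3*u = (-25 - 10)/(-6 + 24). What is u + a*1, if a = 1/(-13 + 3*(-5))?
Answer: 463/756 ≈ 0.61243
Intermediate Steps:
u = 35/54 (u = -(-25 - 10)/(3*(-6 + 24)) = -(-35)/(3*18) = -1/3*(-35/18) = 35/54 ≈ 0.64815)
a = -1/28 (a = 1/(-13 - 15) = 1/(-28) = -1/28 ≈ -0.035714)
u + a*1 = 35/54 - 1/28*1 = 35/54 - 1/28 = 463/756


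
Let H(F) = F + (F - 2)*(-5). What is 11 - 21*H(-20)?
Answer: -1879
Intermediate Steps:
H(F) = 10 - 4*F (H(F) = F + (-2 + F)*(-5) = F + (10 - 5*F) = 10 - 4*F)
11 - 21*H(-20) = 11 - 21*(10 - 4*(-20)) = 11 - 21*(10 + 80) = 11 - 21*90 = 11 - 1890 = -1879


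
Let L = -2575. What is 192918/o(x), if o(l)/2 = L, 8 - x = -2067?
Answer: -96459/2575 ≈ -37.460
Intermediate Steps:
x = 2075 (x = 8 - 1*(-2067) = 8 + 2067 = 2075)
o(l) = -5150 (o(l) = 2*(-2575) = -5150)
192918/o(x) = 192918/(-5150) = 192918*(-1/5150) = -96459/2575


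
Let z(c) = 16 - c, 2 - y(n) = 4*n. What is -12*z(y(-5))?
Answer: 72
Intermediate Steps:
y(n) = 2 - 4*n
-12*z(y(-5)) = -12*(16 - (2 - 4*(-5))) = -12*(16 - (2 + 20)) = -12*(16 - 1*22) = -12*(16 - 22) = -12*(-6) = 72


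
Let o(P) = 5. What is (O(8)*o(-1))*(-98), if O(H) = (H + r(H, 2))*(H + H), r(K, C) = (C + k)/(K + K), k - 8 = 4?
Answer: -69580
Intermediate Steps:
k = 12 (k = 8 + 4 = 12)
r(K, C) = (12 + C)/(2*K) (r(K, C) = (C + 12)/(K + K) = (12 + C)/((2*K)) = (12 + C)*(1/(2*K)) = (12 + C)/(2*K))
O(H) = 2*H*(H + 7/H) (O(H) = (H + (12 + 2)/(2*H))*(H + H) = (H + (1/2)*14/H)*(2*H) = (H + 7/H)*(2*H) = 2*H*(H + 7/H))
(O(8)*o(-1))*(-98) = ((14 + 2*8**2)*5)*(-98) = ((14 + 2*64)*5)*(-98) = ((14 + 128)*5)*(-98) = (142*5)*(-98) = 710*(-98) = -69580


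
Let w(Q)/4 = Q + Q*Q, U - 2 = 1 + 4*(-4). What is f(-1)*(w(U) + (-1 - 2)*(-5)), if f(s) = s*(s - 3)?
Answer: 2556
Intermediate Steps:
U = -13 (U = 2 + (1 + 4*(-4)) = 2 + (1 - 16) = 2 - 15 = -13)
f(s) = s*(-3 + s)
w(Q) = 4*Q + 4*Q² (w(Q) = 4*(Q + Q*Q) = 4*(Q + Q²) = 4*Q + 4*Q²)
f(-1)*(w(U) + (-1 - 2)*(-5)) = (-(-3 - 1))*(4*(-13)*(1 - 13) + (-1 - 2)*(-5)) = (-1*(-4))*(4*(-13)*(-12) - 3*(-5)) = 4*(624 + 15) = 4*639 = 2556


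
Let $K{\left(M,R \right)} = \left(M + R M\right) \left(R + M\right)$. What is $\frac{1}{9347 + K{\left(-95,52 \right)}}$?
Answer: $\frac{1}{225852} \approx 4.4277 \cdot 10^{-6}$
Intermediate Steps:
$K{\left(M,R \right)} = \left(M + R\right) \left(M + M R\right)$ ($K{\left(M,R \right)} = \left(M + M R\right) \left(M + R\right) = \left(M + R\right) \left(M + M R\right)$)
$\frac{1}{9347 + K{\left(-95,52 \right)}} = \frac{1}{9347 - 95 \left(-95 + 52 + 52^{2} - 4940\right)} = \frac{1}{9347 - 95 \left(-95 + 52 + 2704 - 4940\right)} = \frac{1}{9347 - -216505} = \frac{1}{9347 + 216505} = \frac{1}{225852}$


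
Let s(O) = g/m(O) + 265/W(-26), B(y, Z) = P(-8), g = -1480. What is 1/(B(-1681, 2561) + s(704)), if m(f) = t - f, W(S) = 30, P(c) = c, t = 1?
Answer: 114/335 ≈ 0.34030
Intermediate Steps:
B(y, Z) = -8
m(f) = 1 - f
s(O) = 53/6 - 1480/(1 - O) (s(O) = -1480/(1 - O) + 265/30 = -1480/(1 - O) + 265*(1/30) = -1480/(1 - O) + 53/6 = 53/6 - 1480/(1 - O))
1/(B(-1681, 2561) + s(704)) = 1/(-8 + (8827 + 53*704)/(6*(-1 + 704))) = 1/(-8 + (⅙)*(8827 + 37312)/703) = 1/(-8 + (⅙)*(1/703)*46139) = 1/(-8 + 1247/114) = 1/(335/114) = 114/335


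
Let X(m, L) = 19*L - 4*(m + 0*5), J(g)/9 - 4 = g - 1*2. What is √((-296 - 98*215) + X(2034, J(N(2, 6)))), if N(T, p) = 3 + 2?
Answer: 3*I*√3145 ≈ 168.24*I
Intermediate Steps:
N(T, p) = 5
J(g) = 18 + 9*g (J(g) = 36 + 9*(g - 1*2) = 36 + 9*(g - 2) = 36 + 9*(-2 + g) = 36 + (-18 + 9*g) = 18 + 9*g)
X(m, L) = -4*m + 19*L (X(m, L) = 19*L - 4*(m + 0) = 19*L - 4*m = -4*m + 19*L)
√((-296 - 98*215) + X(2034, J(N(2, 6)))) = √((-296 - 98*215) + (-4*2034 + 19*(18 + 9*5))) = √((-296 - 21070) + (-8136 + 19*(18 + 45))) = √(-21366 + (-8136 + 19*63)) = √(-21366 + (-8136 + 1197)) = √(-21366 - 6939) = √(-28305) = 3*I*√3145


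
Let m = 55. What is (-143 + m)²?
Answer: 7744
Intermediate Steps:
(-143 + m)² = (-143 + 55)² = (-88)² = 7744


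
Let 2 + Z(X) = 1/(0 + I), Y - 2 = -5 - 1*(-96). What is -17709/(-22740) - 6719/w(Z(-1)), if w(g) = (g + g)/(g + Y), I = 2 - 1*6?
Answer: 3081283919/22740 ≈ 1.3550e+5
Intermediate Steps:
I = -4 (I = 2 - 6 = -4)
Y = 93 (Y = 2 + (-5 - 1*(-96)) = 2 + (-5 + 96) = 2 + 91 = 93)
Z(X) = -9/4 (Z(X) = -2 + 1/(0 - 4) = -2 + 1/(-4) = -2 - 1/4 = -9/4)
w(g) = 2*g/(93 + g) (w(g) = (g + g)/(g + 93) = (2*g)/(93 + g) = 2*g/(93 + g))
-17709/(-22740) - 6719/w(Z(-1)) = -17709/(-22740) - 6719/(2*(-9/4)/(93 - 9/4)) = -17709*(-1/22740) - 6719/(2*(-9/4)/(363/4)) = 5903/7580 - 6719/(2*(-9/4)*(4/363)) = 5903/7580 - 6719/(-6/121) = 5903/7580 - 6719*(-121/6) = 5903/7580 + 812999/6 = 3081283919/22740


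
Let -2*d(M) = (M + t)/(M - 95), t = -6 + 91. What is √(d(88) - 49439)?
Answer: I*√9687622/14 ≈ 222.32*I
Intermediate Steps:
t = 85
d(M) = -(85 + M)/(2*(-95 + M)) (d(M) = -(M + 85)/(2*(M - 95)) = -(85 + M)/(2*(-95 + M)))
√(d(88) - 49439) = √((-85 - 1*88)/(2*(-95 + 88)) - 49439) = √((½)*(-85 - 88)/(-7) - 49439) = √((½)*(-⅐)*(-173) - 49439) = √(173/14 - 49439) = √(-691973/14) = I*√9687622/14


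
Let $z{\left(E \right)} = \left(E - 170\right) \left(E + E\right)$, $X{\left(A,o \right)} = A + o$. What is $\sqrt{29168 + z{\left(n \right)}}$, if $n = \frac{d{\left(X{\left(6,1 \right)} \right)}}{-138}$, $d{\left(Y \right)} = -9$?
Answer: $\frac{\sqrt{61672586}}{46} \approx 170.72$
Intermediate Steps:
$n = \frac{3}{46}$ ($n = - \frac{9}{-138} = \left(-9\right) \left(- \frac{1}{138}\right) = \frac{3}{46} \approx 0.065217$)
$z{\left(E \right)} = 2 E \left(-170 + E\right)$ ($z{\left(E \right)} = \left(-170 + E\right) 2 E = 2 E \left(-170 + E\right)$)
$\sqrt{29168 + z{\left(n \right)}} = \sqrt{29168 + 2 \cdot \frac{3}{46} \left(-170 + \frac{3}{46}\right)} = \sqrt{29168 + 2 \cdot \frac{3}{46} \left(- \frac{7817}{46}\right)} = \sqrt{29168 - \frac{23451}{1058}} = \sqrt{\frac{30836293}{1058}} = \frac{\sqrt{61672586}}{46}$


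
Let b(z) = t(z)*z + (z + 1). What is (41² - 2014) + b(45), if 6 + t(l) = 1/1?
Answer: -512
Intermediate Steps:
t(l) = -5 (t(l) = -6 + 1/1 = -6 + 1*1 = -6 + 1 = -5)
b(z) = 1 - 4*z (b(z) = -5*z + (z + 1) = -5*z + (1 + z) = 1 - 4*z)
(41² - 2014) + b(45) = (41² - 2014) + (1 - 4*45) = (1681 - 2014) + (1 - 180) = -333 - 179 = -512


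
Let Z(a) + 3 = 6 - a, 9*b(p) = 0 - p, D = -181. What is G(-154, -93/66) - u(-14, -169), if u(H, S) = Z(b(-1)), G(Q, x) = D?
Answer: -1655/9 ≈ -183.89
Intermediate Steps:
b(p) = -p/9 (b(p) = (0 - p)/9 = (-p)/9 = -p/9)
Z(a) = 3 - a (Z(a) = -3 + (6 - a) = 3 - a)
G(Q, x) = -181
u(H, S) = 26/9 (u(H, S) = 3 - (-1)*(-1)/9 = 3 - 1*⅑ = 3 - ⅑ = 26/9)
G(-154, -93/66) - u(-14, -169) = -181 - 1*26/9 = -181 - 26/9 = -1655/9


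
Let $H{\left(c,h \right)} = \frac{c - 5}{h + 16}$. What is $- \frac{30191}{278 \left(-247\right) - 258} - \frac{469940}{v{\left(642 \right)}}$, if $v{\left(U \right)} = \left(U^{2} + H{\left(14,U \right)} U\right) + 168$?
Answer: $- \frac{6560642967893}{9350237904108} \approx -0.70166$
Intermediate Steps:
$H{\left(c,h \right)} = \frac{-5 + c}{16 + h}$
$v{\left(U \right)} = 168 + U^{2} + \frac{9 U}{16 + U}$ ($v{\left(U \right)} = \left(U^{2} + \frac{-5 + 14}{16 + U} U\right) + 168 = \left(U^{2} + \frac{1}{16 + U} 9 U\right) + 168 = \left(U^{2} + \frac{9}{16 + U} U\right) + 168 = \left(U^{2} + \frac{9 U}{16 + U}\right) + 168 = 168 + U^{2} + \frac{9 U}{16 + U}$)
$- \frac{30191}{278 \left(-247\right) - 258} - \frac{469940}{v{\left(642 \right)}} = - \frac{30191}{278 \left(-247\right) - 258} - \frac{469940}{\frac{1}{16 + 642} \left(9 \cdot 642 + \left(16 + 642\right) \left(168 + 642^{2}\right)\right)} = - \frac{30191}{-68666 - 258} - \frac{469940}{\frac{1}{658} \left(5778 + 658 \left(168 + 412164\right)\right)} = - \frac{30191}{-68924} - \frac{469940}{\frac{1}{658} \left(5778 + 658 \cdot 412332\right)} = \left(-30191\right) \left(- \frac{1}{68924}\right) - \frac{469940}{\frac{1}{658} \left(5778 + 271314456\right)} = \frac{30191}{68924} - \frac{469940}{\frac{1}{658} \cdot 271320234} = \frac{30191}{68924} - \frac{469940}{\frac{135660117}{329}} = \frac{30191}{68924} - \frac{154610260}{135660117} = - \frac{6560642967893}{9350237904108}$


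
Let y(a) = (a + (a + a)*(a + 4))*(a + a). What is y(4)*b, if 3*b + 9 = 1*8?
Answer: -544/3 ≈ -181.33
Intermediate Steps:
y(a) = 2*a*(a + 2*a*(4 + a)) (y(a) = (a + (2*a)*(4 + a))*(2*a) = (a + 2*a*(4 + a))*(2*a) = 2*a*(a + 2*a*(4 + a)))
b = -⅓ (b = -3 + (1*8)/3 = -3 + (⅓)*8 = -3 + 8/3 = -⅓ ≈ -0.33333)
y(4)*b = (4²*(18 + 4*4))*(-⅓) = (16*(18 + 16))*(-⅓) = (16*34)*(-⅓) = 544*(-⅓) = -544/3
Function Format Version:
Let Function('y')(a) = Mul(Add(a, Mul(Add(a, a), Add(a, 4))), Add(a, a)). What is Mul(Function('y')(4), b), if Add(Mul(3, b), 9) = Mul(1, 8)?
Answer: Rational(-544, 3) ≈ -181.33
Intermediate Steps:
Function('y')(a) = Mul(2, a, Add(a, Mul(2, a, Add(4, a)))) (Function('y')(a) = Mul(Add(a, Mul(Mul(2, a), Add(4, a))), Mul(2, a)) = Mul(Add(a, Mul(2, a, Add(4, a))), Mul(2, a)) = Mul(2, a, Add(a, Mul(2, a, Add(4, a)))))
b = Rational(-1, 3) (b = Add(-3, Mul(Rational(1, 3), Mul(1, 8))) = Add(-3, Mul(Rational(1, 3), 8)) = Add(-3, Rational(8, 3)) = Rational(-1, 3) ≈ -0.33333)
Mul(Function('y')(4), b) = Mul(Mul(Pow(4, 2), Add(18, Mul(4, 4))), Rational(-1, 3)) = Mul(Mul(16, Add(18, 16)), Rational(-1, 3)) = Mul(Mul(16, 34), Rational(-1, 3)) = Mul(544, Rational(-1, 3)) = Rational(-544, 3)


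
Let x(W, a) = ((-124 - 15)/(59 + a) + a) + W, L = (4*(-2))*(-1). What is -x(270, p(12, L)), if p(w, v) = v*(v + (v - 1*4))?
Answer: -56591/155 ≈ -365.10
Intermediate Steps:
L = 8 (L = -8*(-1) = 8)
p(w, v) = v*(-4 + 2*v) (p(w, v) = v*(v + (v - 4)) = v*(v + (-4 + v)) = v*(-4 + 2*v))
x(W, a) = W + a - 139/(59 + a) (x(W, a) = (-139/(59 + a) + a) + W = (a - 139/(59 + a)) + W = W + a - 139/(59 + a))
-x(270, p(12, L)) = -(-139 + (2*8*(-2 + 8))**2 + 59*270 + 59*(2*8*(-2 + 8)) + 270*(2*8*(-2 + 8)))/(59 + 2*8*(-2 + 8)) = -(-139 + (2*8*6)**2 + 15930 + 59*(2*8*6) + 270*(2*8*6))/(59 + 2*8*6) = -(-139 + 96**2 + 15930 + 59*96 + 270*96)/(59 + 96) = -(-139 + 9216 + 15930 + 5664 + 25920)/155 = -56591/155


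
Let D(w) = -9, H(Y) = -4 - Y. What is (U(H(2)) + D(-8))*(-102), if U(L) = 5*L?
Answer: 3978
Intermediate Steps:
(U(H(2)) + D(-8))*(-102) = (5*(-4 - 1*2) - 9)*(-102) = (5*(-4 - 2) - 9)*(-102) = (5*(-6) - 9)*(-102) = (-30 - 9)*(-102) = -39*(-102) = 3978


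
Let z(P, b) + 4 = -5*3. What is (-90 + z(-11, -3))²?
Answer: 11881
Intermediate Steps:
z(P, b) = -19 (z(P, b) = -4 - 5*3 = -4 - 15 = -19)
(-90 + z(-11, -3))² = (-90 - 19)² = (-109)² = 11881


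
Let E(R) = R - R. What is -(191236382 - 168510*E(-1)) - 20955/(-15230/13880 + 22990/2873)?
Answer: -5265689563627082/27534541 ≈ -1.9124e+8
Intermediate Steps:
E(R) = 0
-(191236382 - 168510*E(-1)) - 20955/(-15230/13880 + 22990/2873) = -5617/(1/((-27 + 0)*(-30) + 33236)) - 20955/(-15230/13880 + 22990/2873) = -5617/(1/(-27*(-30) + 33236)) - 20955/(-15230*1/13880 + 22990*(1/2873)) = -5617/(1/(810 + 33236)) - 20955/(-1523/1388 + 22990/2873) = -5617/(1/34046) - 20955/27534541/3987724 = -5617/1/34046 - 20955*3987724/27534541 = -5617*34046 - 83562756420/27534541 = -191236382 - 83562756420/27534541 = -5265689563627082/27534541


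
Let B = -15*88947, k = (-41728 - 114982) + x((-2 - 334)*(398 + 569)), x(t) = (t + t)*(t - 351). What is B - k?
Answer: -211364881207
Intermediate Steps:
x(t) = 2*t*(-351 + t) (x(t) = (2*t)*(-351 + t) = 2*t*(-351 + t))
k = 211363547002 (k = (-41728 - 114982) + 2*((-2 - 334)*(398 + 569))*(-351 + (-2 - 334)*(398 + 569)) = -156710 + 2*(-336*967)*(-351 - 336*967) = -156710 + 2*(-324912)*(-351 - 324912) = -156710 + 2*(-324912)*(-325263) = -156710 + 211363703712 = 211363547002)
B = -1334205
B - k = -1334205 - 1*211363547002 = -1334205 - 211363547002 = -211364881207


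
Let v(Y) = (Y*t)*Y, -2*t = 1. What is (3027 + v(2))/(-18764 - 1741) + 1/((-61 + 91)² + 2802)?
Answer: -248401/1686878 ≈ -0.14725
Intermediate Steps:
t = -½ (t = -½*1 = -½ ≈ -0.50000)
v(Y) = -Y²/2 (v(Y) = (Y*(-½))*Y = (-Y/2)*Y = -Y²/2)
(3027 + v(2))/(-18764 - 1741) + 1/((-61 + 91)² + 2802) = (3027 - ½*2²)/(-18764 - 1741) + 1/((-61 + 91)² + 2802) = (3027 - ½*4)/(-20505) + 1/(30² + 2802) = (3027 - 2)*(-1/20505) + 1/(900 + 2802) = 3025*(-1/20505) + 1/3702 = -605/4101 + 1/3702 = -248401/1686878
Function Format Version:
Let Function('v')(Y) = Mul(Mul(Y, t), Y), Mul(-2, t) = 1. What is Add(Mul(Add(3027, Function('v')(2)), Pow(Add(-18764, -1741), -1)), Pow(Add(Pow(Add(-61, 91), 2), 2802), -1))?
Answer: Rational(-248401, 1686878) ≈ -0.14725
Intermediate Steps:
t = Rational(-1, 2) (t = Mul(Rational(-1, 2), 1) = Rational(-1, 2) ≈ -0.50000)
Function('v')(Y) = Mul(Rational(-1, 2), Pow(Y, 2)) (Function('v')(Y) = Mul(Mul(Y, Rational(-1, 2)), Y) = Mul(Mul(Rational(-1, 2), Y), Y) = Mul(Rational(-1, 2), Pow(Y, 2)))
Add(Mul(Add(3027, Function('v')(2)), Pow(Add(-18764, -1741), -1)), Pow(Add(Pow(Add(-61, 91), 2), 2802), -1)) = Add(Mul(Add(3027, Mul(Rational(-1, 2), Pow(2, 2))), Pow(Add(-18764, -1741), -1)), Pow(Add(Pow(Add(-61, 91), 2), 2802), -1)) = Add(Mul(Add(3027, Mul(Rational(-1, 2), 4)), Pow(-20505, -1)), Pow(Add(Pow(30, 2), 2802), -1)) = Add(Mul(Add(3027, -2), Rational(-1, 20505)), Pow(Add(900, 2802), -1)) = Add(Mul(3025, Rational(-1, 20505)), Pow(3702, -1)) = Add(Rational(-605, 4101), Rational(1, 3702)) = Rational(-248401, 1686878)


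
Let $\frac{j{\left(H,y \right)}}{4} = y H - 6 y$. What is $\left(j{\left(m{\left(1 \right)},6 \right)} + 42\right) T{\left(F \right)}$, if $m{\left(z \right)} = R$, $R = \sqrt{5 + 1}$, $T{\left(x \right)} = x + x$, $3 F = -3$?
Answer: $204 - 48 \sqrt{6} \approx 86.424$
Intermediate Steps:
$F = -1$ ($F = \frac{1}{3} \left(-3\right) = -1$)
$T{\left(x \right)} = 2 x$
$R = \sqrt{6} \approx 2.4495$
$m{\left(z \right)} = \sqrt{6}$
$j{\left(H,y \right)} = - 24 y + 4 H y$ ($j{\left(H,y \right)} = 4 \left(y H - 6 y\right) = 4 \left(H y - 6 y\right) = 4 \left(- 6 y + H y\right) = - 24 y + 4 H y$)
$\left(j{\left(m{\left(1 \right)},6 \right)} + 42\right) T{\left(F \right)} = \left(4 \cdot 6 \left(-6 + \sqrt{6}\right) + 42\right) 2 \left(-1\right) = \left(\left(-144 + 24 \sqrt{6}\right) + 42\right) \left(-2\right) = \left(-102 + 24 \sqrt{6}\right) \left(-2\right) = 204 - 48 \sqrt{6}$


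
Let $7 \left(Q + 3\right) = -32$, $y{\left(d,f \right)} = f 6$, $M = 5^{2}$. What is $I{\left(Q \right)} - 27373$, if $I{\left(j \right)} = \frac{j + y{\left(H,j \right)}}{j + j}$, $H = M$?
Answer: $- \frac{54739}{2} \approx -27370.0$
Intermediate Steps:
$M = 25$
$H = 25$
$y{\left(d,f \right)} = 6 f$
$Q = - \frac{53}{7}$ ($Q = -3 + \frac{1}{7} \left(-32\right) = -3 - \frac{32}{7} = - \frac{53}{7} \approx -7.5714$)
$I{\left(j \right)} = \frac{7}{2}$ ($I{\left(j \right)} = \frac{j + 6 j}{j + j} = \frac{7 j}{2 j} = 7 j \frac{1}{2 j} = \frac{7}{2}$)
$I{\left(Q \right)} - 27373 = \frac{7}{2} - 27373 = - \frac{54739}{2}$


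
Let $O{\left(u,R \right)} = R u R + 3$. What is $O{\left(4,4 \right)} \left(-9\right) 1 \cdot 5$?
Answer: $-3015$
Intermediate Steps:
$O{\left(u,R \right)} = 3 + u R^{2}$ ($O{\left(u,R \right)} = u R^{2} + 3 = 3 + u R^{2}$)
$O{\left(4,4 \right)} \left(-9\right) 1 \cdot 5 = \left(3 + 4 \cdot 4^{2}\right) \left(-9\right) 1 \cdot 5 = \left(3 + 4 \cdot 16\right) \left(-9\right) 5 = \left(3 + 64\right) \left(-9\right) 5 = 67 \left(-9\right) 5 = \left(-603\right) 5 = -3015$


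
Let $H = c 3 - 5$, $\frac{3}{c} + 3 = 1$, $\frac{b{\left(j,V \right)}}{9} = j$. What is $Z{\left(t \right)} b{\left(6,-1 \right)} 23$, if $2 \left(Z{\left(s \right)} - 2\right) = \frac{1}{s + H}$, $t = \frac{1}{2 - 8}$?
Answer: $\frac{70173}{29} \approx 2419.8$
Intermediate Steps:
$b{\left(j,V \right)} = 9 j$
$c = - \frac{3}{2}$ ($c = \frac{3}{-3 + 1} = \frac{3}{-2} = 3 \left(- \frac{1}{2}\right) = - \frac{3}{2} \approx -1.5$)
$H = - \frac{19}{2}$ ($H = \left(- \frac{3}{2}\right) 3 - 5 = - \frac{9}{2} - 5 = - \frac{19}{2} \approx -9.5$)
$t = - \frac{1}{6}$ ($t = \frac{1}{2 - 8} = \frac{1}{-6} = - \frac{1}{6} \approx -0.16667$)
$Z{\left(s \right)} = 2 + \frac{1}{2 \left(- \frac{19}{2} + s\right)}$ ($Z{\left(s \right)} = 2 + \frac{1}{2 \left(s - \frac{19}{2}\right)} = 2 + \frac{1}{2 \left(- \frac{19}{2} + s\right)}$)
$Z{\left(t \right)} b{\left(6,-1 \right)} 23 = \frac{-37 + 4 \left(- \frac{1}{6}\right)}{-19 + 2 \left(- \frac{1}{6}\right)} 9 \cdot 6 \cdot 23 = \frac{-37 - \frac{2}{3}}{-19 - \frac{1}{3}} \cdot 54 \cdot 23 = \frac{1}{- \frac{58}{3}} \left(- \frac{113}{3}\right) 54 \cdot 23 = \left(- \frac{3}{58}\right) \left(- \frac{113}{3}\right) 54 \cdot 23 = \frac{113}{58} \cdot 54 \cdot 23 = \frac{3051}{29} \cdot 23 = \frac{70173}{29}$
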